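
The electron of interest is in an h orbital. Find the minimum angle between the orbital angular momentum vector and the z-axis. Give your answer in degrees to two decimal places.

An h state has l = 5.
|L| = √(l(l+1)) ℏ = √30 ℏ.
The smallest angle corresponds to the largest L_z, i.e. m_l = l = 5, giving L_z = 5ℏ.
cos θ_min = 5/√30, so θ_min ≈ 24.09°.

θ_min ≈ 24.09°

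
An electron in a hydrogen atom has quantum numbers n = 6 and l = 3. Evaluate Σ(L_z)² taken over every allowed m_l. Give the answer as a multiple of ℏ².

m_l ∈ {-3, -2, -1, 0, 1, 2, 3}.
Summing m² from −3 to 3: Σ m_l² = 28.

Σ(L_z)² = 28 ℏ²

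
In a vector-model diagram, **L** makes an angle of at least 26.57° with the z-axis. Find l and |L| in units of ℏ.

At minimum angle, m_l = l, so cos θ = l/√(l(l+1)); cos²θ = l/(l+1) = 0.7999.
Solving: l = 4.
Then |L| = ℏ√(4·5) = 2√5 ℏ.

l = 4, |L| = 2√5 ℏ ≈ 4.472ℏ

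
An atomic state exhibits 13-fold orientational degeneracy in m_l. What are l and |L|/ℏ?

Since there are 2l+1 = 13 values of m_l, l = 6.
|L| = ℏ√(l(l+1)) = ℏ√(6·7) = √42 ℏ.

l = 6, |L| = √42 ℏ ≈ 6.481ℏ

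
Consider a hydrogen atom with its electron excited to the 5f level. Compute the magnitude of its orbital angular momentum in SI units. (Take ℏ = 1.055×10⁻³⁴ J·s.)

|L| = 3.655×10⁻³⁴ J·s

The 5f level has l = 3.
|L| = ℏ√(l(l+1)) = ℏ√(3·4) = 2√3 ℏ
Numerically, |L| = 3.464 × (1.055×10⁻³⁴ J·s) = 3.655×10⁻³⁴ J·s.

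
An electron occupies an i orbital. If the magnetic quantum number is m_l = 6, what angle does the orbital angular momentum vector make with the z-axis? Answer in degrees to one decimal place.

θ ≈ 22.2°

An i state has l = 6.
|L|² = l(l+1)ℏ² = 42ℏ², so |L| = √42 ℏ.
L_z = m_l ℏ = 6ℏ.
cos θ = L_z/|L| = 6/√42, so θ ≈ 22.2°.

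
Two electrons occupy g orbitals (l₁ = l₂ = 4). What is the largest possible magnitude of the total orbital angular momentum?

L runs from |4 − 4| = 0 to 4 + 4 = 8.
Allowed values: L = 0, 1, 2, 3, 4, 5, 6, 7, 8.
The largest magnitude corresponds to L = 8: |L_tot| = ℏ√(8·9) = 6√2 ℏ.

|L_tot|_max = 6√2 ℏ ≈ 8.485ℏ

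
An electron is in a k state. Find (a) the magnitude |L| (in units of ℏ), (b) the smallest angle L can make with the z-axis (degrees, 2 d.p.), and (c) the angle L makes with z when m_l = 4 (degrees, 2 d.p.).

|L| = 2√14 ℏ ≈ 7.483ℏ; θ_min ≈ 20.70°; θ(m_l=4) ≈ 57.69°

The letter k corresponds to l = 7.
|L| = ℏ√(7·8) = 2√14 ℏ ≈ 7.483ℏ.
cos θ_min = 7/√56, so θ_min ≈ 20.70°.
For m_l = 4: cos θ = 4/√56, θ ≈ 57.69°.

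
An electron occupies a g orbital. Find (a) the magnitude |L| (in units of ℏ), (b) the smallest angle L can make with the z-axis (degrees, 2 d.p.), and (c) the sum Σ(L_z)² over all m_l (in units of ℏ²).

A g state has l = 4.
|L| = ℏ√(4·5) = 2√5 ℏ ≈ 4.472ℏ.
cos θ_min = 4/√20, so θ_min ≈ 26.57°.
Σ m_l² = 60, so Σ(L_z)² = 60 ℏ².

|L| = 2√5 ℏ ≈ 4.472ℏ; θ_min ≈ 26.57°; Σ(L_z)² = 60 ℏ²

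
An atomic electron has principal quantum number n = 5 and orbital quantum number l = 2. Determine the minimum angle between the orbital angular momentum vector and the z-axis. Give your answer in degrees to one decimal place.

θ_min ≈ 35.3°

|L| = √(l(l+1)) ℏ = √6 ℏ.
The smallest angle corresponds to the largest L_z, i.e. m_l = l = 2, giving L_z = 2ℏ.
cos θ_min = 2/√6, so θ_min ≈ 35.3°.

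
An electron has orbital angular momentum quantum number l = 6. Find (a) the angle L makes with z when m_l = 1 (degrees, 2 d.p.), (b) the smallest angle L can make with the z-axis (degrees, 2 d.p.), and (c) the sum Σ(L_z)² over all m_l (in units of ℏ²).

θ(m_l=1) ≈ 81.12°; θ_min ≈ 22.21°; Σ(L_z)² = 182 ℏ²

For m_l = 1: cos θ = 1/√42, θ ≈ 81.12°.
cos θ_min = 6/√42, so θ_min ≈ 22.21°.
Σ m_l² = 182, so Σ(L_z)² = 182 ℏ².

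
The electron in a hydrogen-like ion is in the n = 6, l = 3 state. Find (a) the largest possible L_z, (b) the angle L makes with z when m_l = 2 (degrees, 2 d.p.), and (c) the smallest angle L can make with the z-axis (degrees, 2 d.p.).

L_z,max = 3ℏ; θ(m_l=2) ≈ 54.74°; θ_min ≈ 30.00°

L_z,max = lℏ = 3ℏ.
For m_l = 2: cos θ = 2/√12, θ ≈ 54.74°.
cos θ_min = 3/√12, so θ_min ≈ 30.00°.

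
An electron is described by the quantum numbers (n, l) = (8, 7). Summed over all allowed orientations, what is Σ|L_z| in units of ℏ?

The allowed m_l values are -7, -6, -5, -4, -3, -2, -1, 0, 1, 2, 3, 4, 5, 6, 7.
Σ|m_l| = 2·7(7+1)/2 = 56.

Σ|L_z| = 56 ℏ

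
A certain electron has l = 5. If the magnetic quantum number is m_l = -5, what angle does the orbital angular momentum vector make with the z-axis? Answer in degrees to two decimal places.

|L|² = l(l+1)ℏ² = 30ℏ², so |L| = √30 ℏ.
L_z = m_l ℏ = −5ℏ.
cos θ = L_z/|L| = -5/√30, so θ ≈ 155.91°.

θ ≈ 155.91°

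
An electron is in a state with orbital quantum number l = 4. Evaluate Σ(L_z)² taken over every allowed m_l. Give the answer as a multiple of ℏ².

Σ(L_z)² = 60 ℏ²

The allowed m_l values are -4, -3, -2, -1, 0, 1, 2, 3, 4.
Σ m_l² = 2·(1 + 4 + 9 + 16) = 60.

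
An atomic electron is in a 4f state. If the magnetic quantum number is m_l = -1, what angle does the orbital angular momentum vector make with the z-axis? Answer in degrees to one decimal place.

θ ≈ 106.8°

The 4f subshell has l = 3.
|L| = √(l(l+1)) ℏ = 2√3 ℏ.
L_z = m_l ℏ = −1ℏ.
cos θ = L_z/|L| = -1/√12, so θ ≈ 106.8°.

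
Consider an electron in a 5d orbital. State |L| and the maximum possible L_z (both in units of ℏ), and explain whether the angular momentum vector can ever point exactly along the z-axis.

No: L_z,max = 2ℏ < |L| = √6 ℏ ≈ 2.449ℏ

The 5d subshell has l = 2.
|L| = √6 ℏ ≈ 2.4495ℏ, while L_z,max = lℏ = 2ℏ.
Since |L| > L_z,max, the vector can never point exactly along z; the closest it comes is θ_min = arccos(2/√6) ≈ 35.3°.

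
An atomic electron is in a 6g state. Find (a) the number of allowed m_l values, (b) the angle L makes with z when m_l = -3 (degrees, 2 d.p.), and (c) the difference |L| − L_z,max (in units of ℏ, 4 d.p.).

9 values; θ(m_l=-3) ≈ 132.13°; |L|−L_z,max ≈ 0.4721ℏ

6g means n = 6, l = 4.
There are 2l+1 = 9 values of m_l.
For m_l = -3: cos θ = -3/√20, θ ≈ 132.13°.
|L| − L_z,max = (2√5 − 4)ℏ ≈ 0.4721ℏ.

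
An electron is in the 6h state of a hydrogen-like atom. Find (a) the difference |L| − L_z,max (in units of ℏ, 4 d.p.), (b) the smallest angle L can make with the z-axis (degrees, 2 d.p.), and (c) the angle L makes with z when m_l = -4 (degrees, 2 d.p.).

6h means n = 6, l = 5.
|L| − L_z,max = (√30 − 5)ℏ ≈ 0.4772ℏ.
cos θ_min = 5/√30, so θ_min ≈ 24.09°.
For m_l = -4: cos θ = -4/√30, θ ≈ 136.91°.

|L|−L_z,max ≈ 0.4772ℏ; θ_min ≈ 24.09°; θ(m_l=-4) ≈ 136.91°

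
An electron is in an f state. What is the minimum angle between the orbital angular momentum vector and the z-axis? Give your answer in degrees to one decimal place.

θ_min ≈ 30.0°

An f state has l = 3.
|L| = ℏ√(l(l+1)) = 2√3 ℏ.
The smallest angle corresponds to the largest L_z, i.e. m_l = l = 3, giving L_z = 3ℏ.
cos θ_min = 3/√12, so θ_min ≈ 30.0°.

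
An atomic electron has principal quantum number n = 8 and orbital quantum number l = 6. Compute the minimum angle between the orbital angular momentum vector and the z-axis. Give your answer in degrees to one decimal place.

θ_min ≈ 22.2°

|L|² = l(l+1)ℏ² = 42ℏ², so |L| = √42 ℏ.
The smallest angle corresponds to the largest L_z, i.e. m_l = l = 6, giving L_z = 6ℏ.
cos θ_min = 6/√42, so θ_min ≈ 22.2°.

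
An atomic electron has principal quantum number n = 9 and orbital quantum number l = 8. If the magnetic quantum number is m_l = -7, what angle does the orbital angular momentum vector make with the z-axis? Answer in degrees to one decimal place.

|L| = ℏ√(l(l+1)) = 6√2 ℏ.
L_z = m_l ℏ = −7ℏ.
cos θ = L_z/|L| = -7/√72, so θ ≈ 145.6°.

θ ≈ 145.6°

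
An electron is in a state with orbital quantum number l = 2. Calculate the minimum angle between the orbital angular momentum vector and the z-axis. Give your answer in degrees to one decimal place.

θ_min ≈ 35.3°

|L| = ℏ√(l(l+1)) = √6 ℏ.
The smallest angle corresponds to the largest L_z, i.e. m_l = l = 2, giving L_z = 2ℏ.
cos θ_min = 2/√6, so θ_min ≈ 35.3°.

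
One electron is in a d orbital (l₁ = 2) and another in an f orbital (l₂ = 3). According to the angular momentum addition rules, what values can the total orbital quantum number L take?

The total orbital quantum number L ranges from |l₁ − l₂| to l₁ + l₂ in integer steps.
So L can be 1, 2, 3, 4, 5.

L = 1, 2, 3, 4, 5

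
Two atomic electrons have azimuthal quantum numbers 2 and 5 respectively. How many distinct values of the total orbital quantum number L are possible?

5

L runs from |2 − 5| = 3 to 2 + 5 = 7.
Allowed values: L = 3, 4, 5, 6, 7.
That is 5 values.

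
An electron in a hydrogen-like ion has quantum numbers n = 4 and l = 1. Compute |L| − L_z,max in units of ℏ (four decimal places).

|L| = √2 ℏ ≈ 1.4142ℏ, while L_z,max = lℏ = 1ℏ.
The difference is (√2 − 1)ℏ ≈ 0.4142ℏ.

|L| − L_z,max ≈ 0.4142ℏ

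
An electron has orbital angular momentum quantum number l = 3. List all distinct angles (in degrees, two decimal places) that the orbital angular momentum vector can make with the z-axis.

θ ∈ {30.00°, 54.74°, 73.22°, 90.00°, 106.78°, 125.26°, 150.00°}

|L|² = l(l+1)ℏ² = 12ℏ², so |L| = 2√3 ℏ.
cos θ = m_l/√12 for each m_l ∈ {-3, -2, -1, 0, 1, 2, 3}.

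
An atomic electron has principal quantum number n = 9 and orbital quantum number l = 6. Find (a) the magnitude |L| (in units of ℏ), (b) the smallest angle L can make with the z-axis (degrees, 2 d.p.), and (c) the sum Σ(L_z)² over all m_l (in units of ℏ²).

|L| = ℏ√(6·7) = √42 ℏ ≈ 6.481ℏ.
cos θ_min = 6/√42, so θ_min ≈ 22.21°.
Σ m_l² = 182, so Σ(L_z)² = 182 ℏ².

|L| = √42 ℏ ≈ 6.481ℏ; θ_min ≈ 22.21°; Σ(L_z)² = 182 ℏ²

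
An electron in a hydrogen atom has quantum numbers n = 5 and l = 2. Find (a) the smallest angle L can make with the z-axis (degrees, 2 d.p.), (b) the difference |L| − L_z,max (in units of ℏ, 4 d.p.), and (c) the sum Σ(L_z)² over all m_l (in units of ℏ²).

cos θ_min = 2/√6, so θ_min ≈ 35.26°.
|L| − L_z,max = (√6 − 2)ℏ ≈ 0.4495ℏ.
Σ m_l² = 10, so Σ(L_z)² = 10 ℏ².

θ_min ≈ 35.26°; |L|−L_z,max ≈ 0.4495ℏ; Σ(L_z)² = 10 ℏ²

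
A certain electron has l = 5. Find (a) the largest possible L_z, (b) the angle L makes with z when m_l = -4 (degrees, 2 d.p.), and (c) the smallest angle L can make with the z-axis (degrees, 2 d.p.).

L_z,max = lℏ = 5ℏ.
For m_l = -4: cos θ = -4/√30, θ ≈ 136.91°.
cos θ_min = 5/√30, so θ_min ≈ 24.09°.

L_z,max = 5ℏ; θ(m_l=-4) ≈ 136.91°; θ_min ≈ 24.09°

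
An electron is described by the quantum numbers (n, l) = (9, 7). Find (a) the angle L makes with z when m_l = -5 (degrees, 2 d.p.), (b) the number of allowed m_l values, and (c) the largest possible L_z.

θ(m_l=-5) ≈ 131.92°; 15 values; L_z,max = 7ℏ

For m_l = -5: cos θ = -5/√56, θ ≈ 131.92°.
There are 2l+1 = 15 values of m_l.
L_z,max = lℏ = 7ℏ.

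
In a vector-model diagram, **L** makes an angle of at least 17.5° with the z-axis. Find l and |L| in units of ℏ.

At minimum angle, m_l = l, so cos θ = l/√(l(l+1)); cos²θ = l/(l+1) = 0.9096.
l = cos²θ/sin²θ ≈ 10.
Then |L| = ℏ√(10·11) = √110 ℏ.

l = 10, |L| = √110 ℏ ≈ 10.488ℏ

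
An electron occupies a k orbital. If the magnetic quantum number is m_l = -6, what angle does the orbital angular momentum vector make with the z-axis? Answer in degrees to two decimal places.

A k state has l = 7.
|L| = √(l(l+1)) ℏ = 2√14 ℏ.
L_z = m_l ℏ = −6ℏ.
cos θ = L_z/|L| = -6/√56, so θ ≈ 143.30°.

θ ≈ 143.30°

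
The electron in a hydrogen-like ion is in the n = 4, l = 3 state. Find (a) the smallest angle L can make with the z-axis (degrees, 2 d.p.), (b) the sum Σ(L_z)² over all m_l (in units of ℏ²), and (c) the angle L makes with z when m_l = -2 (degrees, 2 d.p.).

cos θ_min = 3/√12, so θ_min ≈ 30.00°.
Σ m_l² = 28, so Σ(L_z)² = 28 ℏ².
For m_l = -2: cos θ = -2/√12, θ ≈ 125.26°.

θ_min ≈ 30.00°; Σ(L_z)² = 28 ℏ²; θ(m_l=-2) ≈ 125.26°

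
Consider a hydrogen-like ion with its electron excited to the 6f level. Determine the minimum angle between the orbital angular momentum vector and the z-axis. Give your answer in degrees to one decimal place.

θ_min ≈ 30.0°

The 6f level has l = 3.
|L| = ℏ√(l(l+1)) = 2√3 ℏ.
The smallest angle corresponds to the largest L_z, i.e. m_l = l = 3, giving L_z = 3ℏ.
cos θ_min = 3/√12, so θ_min ≈ 30.0°.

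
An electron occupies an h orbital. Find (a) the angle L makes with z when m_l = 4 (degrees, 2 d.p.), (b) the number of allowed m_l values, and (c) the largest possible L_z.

θ(m_l=4) ≈ 43.09°; 11 values; L_z,max = 5ℏ

H corresponds to l = 5.
For m_l = 4: cos θ = 4/√30, θ ≈ 43.09°.
There are 2l+1 = 11 values of m_l.
L_z,max = lℏ = 5ℏ.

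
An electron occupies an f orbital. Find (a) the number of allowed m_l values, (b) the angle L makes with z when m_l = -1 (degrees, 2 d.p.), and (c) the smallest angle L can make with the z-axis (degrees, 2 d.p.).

7 values; θ(m_l=-1) ≈ 106.78°; θ_min ≈ 30.00°

For an f orbital, l = 3.
There are 2l+1 = 7 values of m_l.
For m_l = -1: cos θ = -1/√12, θ ≈ 106.78°.
cos θ_min = 3/√12, so θ_min ≈ 30.00°.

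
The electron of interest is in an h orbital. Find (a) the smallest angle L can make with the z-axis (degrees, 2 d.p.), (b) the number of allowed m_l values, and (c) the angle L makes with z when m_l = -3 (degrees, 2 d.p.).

The letter h corresponds to l = 5.
cos θ_min = 5/√30, so θ_min ≈ 24.09°.
There are 2l+1 = 11 values of m_l.
For m_l = -3: cos θ = -3/√30, θ ≈ 123.21°.

θ_min ≈ 24.09°; 11 values; θ(m_l=-3) ≈ 123.21°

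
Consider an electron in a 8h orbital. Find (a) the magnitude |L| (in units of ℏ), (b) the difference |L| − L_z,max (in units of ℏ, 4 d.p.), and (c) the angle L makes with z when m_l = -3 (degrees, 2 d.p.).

8h means n = 8, l = 5.
|L| = ℏ√(5·6) = √30 ℏ ≈ 5.477ℏ.
|L| − L_z,max = (√30 − 5)ℏ ≈ 0.4772ℏ.
For m_l = -3: cos θ = -3/√30, θ ≈ 123.21°.

|L| = √30 ℏ ≈ 5.477ℏ; |L|−L_z,max ≈ 0.4772ℏ; θ(m_l=-3) ≈ 123.21°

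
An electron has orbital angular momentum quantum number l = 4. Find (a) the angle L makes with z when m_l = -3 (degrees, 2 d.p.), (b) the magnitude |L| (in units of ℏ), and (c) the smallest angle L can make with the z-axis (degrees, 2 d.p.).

For m_l = -3: cos θ = -3/√20, θ ≈ 132.13°.
|L| = ℏ√(4·5) = 2√5 ℏ ≈ 4.472ℏ.
cos θ_min = 4/√20, so θ_min ≈ 26.57°.

θ(m_l=-3) ≈ 132.13°; |L| = 2√5 ℏ ≈ 4.472ℏ; θ_min ≈ 26.57°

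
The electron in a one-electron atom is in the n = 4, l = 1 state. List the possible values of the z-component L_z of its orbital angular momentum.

L_z = m_l ℏ with m_l ranging from −l to +l in integer steps.
For l = 1: m_l ∈ {-1, 0, 1}.

L_z ∈ {−ℏ, 0, ℏ}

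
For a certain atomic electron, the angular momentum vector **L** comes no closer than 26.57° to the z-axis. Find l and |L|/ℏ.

l = 4, |L| = 2√5 ℏ ≈ 4.472ℏ

cos²θ_min = l/(l+1) = 0.7999.
l = cos²θ/sin²θ ≈ 4.
Then |L| = ℏ√(4·5) = 2√5 ℏ.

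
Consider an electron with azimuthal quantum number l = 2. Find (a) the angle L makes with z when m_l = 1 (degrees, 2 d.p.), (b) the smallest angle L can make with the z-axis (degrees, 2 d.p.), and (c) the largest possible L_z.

θ(m_l=1) ≈ 65.91°; θ_min ≈ 35.26°; L_z,max = 2ℏ

For m_l = 1: cos θ = 1/√6, θ ≈ 65.91°.
cos θ_min = 2/√6, so θ_min ≈ 35.26°.
L_z,max = lℏ = 2ℏ.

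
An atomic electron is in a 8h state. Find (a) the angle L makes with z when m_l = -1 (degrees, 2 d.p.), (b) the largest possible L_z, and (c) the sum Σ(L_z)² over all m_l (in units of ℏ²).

θ(m_l=-1) ≈ 100.52°; L_z,max = 5ℏ; Σ(L_z)² = 110 ℏ²

8h means n = 8, l = 5.
For m_l = -1: cos θ = -1/√30, θ ≈ 100.52°.
L_z,max = lℏ = 5ℏ.
Σ m_l² = 110, so Σ(L_z)² = 110 ℏ².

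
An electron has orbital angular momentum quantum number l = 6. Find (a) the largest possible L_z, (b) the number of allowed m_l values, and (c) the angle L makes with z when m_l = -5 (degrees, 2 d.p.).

L_z,max = 6ℏ; 13 values; θ(m_l=-5) ≈ 140.49°

L_z,max = lℏ = 6ℏ.
There are 2l+1 = 13 values of m_l.
For m_l = -5: cos θ = -5/√42, θ ≈ 140.49°.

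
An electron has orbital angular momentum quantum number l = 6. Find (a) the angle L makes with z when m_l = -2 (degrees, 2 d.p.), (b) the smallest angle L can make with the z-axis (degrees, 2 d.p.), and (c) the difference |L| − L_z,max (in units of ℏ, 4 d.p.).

For m_l = -2: cos θ = -2/√42, θ ≈ 107.98°.
cos θ_min = 6/√42, so θ_min ≈ 22.21°.
|L| − L_z,max = (√42 − 6)ℏ ≈ 0.4807ℏ.

θ(m_l=-2) ≈ 107.98°; θ_min ≈ 22.21°; |L|−L_z,max ≈ 0.4807ℏ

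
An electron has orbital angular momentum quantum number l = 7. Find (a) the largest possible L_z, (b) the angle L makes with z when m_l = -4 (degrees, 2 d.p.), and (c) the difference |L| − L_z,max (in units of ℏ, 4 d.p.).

L_z,max = 7ℏ; θ(m_l=-4) ≈ 122.31°; |L|−L_z,max ≈ 0.4833ℏ

L_z,max = lℏ = 7ℏ.
For m_l = -4: cos θ = -4/√56, θ ≈ 122.31°.
|L| − L_z,max = (2√14 − 7)ℏ ≈ 0.4833ℏ.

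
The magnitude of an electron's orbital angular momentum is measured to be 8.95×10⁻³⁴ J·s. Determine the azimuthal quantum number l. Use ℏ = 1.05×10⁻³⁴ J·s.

Dividing by ℏ: |L|/ℏ ≈ 8.524.
l(l+1) ≈ 8.524² ≈ 72.66, so l = 8.

l = 8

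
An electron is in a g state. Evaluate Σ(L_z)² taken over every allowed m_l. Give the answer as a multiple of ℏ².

G corresponds to l = 4.
m_l runs from −4 to 4, i.e. {-4, -3, -2, -1, 0, 1, 2, 3, 4}.
Summing m² from −4 to 4: Σ m_l² = 60.

Σ(L_z)² = 60 ℏ²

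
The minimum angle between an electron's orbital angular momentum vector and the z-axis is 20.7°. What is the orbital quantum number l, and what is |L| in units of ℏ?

cos²θ_min = l/(l+1) = 0.8751.
l = cos²θ/sin²θ ≈ 7.
Then |L| = ℏ√(7·8) = 2√14 ℏ.

l = 7, |L| = 2√14 ℏ ≈ 7.483ℏ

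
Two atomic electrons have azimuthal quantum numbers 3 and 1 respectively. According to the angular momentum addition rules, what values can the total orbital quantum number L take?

L = 2, 3, 4

Angular momentum addition gives L = |l₁ − l₂|, …, l₁ + l₂.
L ∈ {2, 3, 4}.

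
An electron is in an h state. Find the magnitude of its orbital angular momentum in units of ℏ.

An h state has l = 5.
|L| = ℏ√(l(l+1)) = ℏ√(5·6) = √30 ℏ

|L| = √30 ℏ ≈ 5.477ℏ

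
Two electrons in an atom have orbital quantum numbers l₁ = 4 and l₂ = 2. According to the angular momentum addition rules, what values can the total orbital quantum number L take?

Angular momentum addition gives L = |l₁ − l₂|, …, l₁ + l₂.
So L can be 2, 3, 4, 5, 6.

L = 2, 3, 4, 5, 6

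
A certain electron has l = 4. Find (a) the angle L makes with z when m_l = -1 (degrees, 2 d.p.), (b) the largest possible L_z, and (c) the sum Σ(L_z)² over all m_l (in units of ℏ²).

For m_l = -1: cos θ = -1/√20, θ ≈ 102.92°.
L_z,max = lℏ = 4ℏ.
Σ m_l² = 60, so Σ(L_z)² = 60 ℏ².

θ(m_l=-1) ≈ 102.92°; L_z,max = 4ℏ; Σ(L_z)² = 60 ℏ²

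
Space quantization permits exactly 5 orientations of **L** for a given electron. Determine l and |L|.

5 = 2l + 1, so l = (5−1)/2 = 2.
Then |L| = √(l(l+1)) ℏ = √6 ℏ.

l = 2, |L| = √6 ℏ ≈ 2.449ℏ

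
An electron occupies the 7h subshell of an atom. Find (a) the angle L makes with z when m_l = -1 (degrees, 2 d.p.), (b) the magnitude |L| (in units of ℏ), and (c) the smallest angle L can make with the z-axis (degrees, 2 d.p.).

θ(m_l=-1) ≈ 100.52°; |L| = √30 ℏ ≈ 5.477ℏ; θ_min ≈ 24.09°

7h means n = 7, l = 5.
For m_l = -1: cos θ = -1/√30, θ ≈ 100.52°.
|L| = ℏ√(5·6) = √30 ℏ ≈ 5.477ℏ.
cos θ_min = 5/√30, so θ_min ≈ 24.09°.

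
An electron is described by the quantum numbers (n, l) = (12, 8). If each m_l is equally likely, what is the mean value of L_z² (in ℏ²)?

m_l runs from −8 to 8, i.e. {-8, -7, -6, -5, -4, -3, -2, -1, 0, 1, 2, 3, 4, 5, 6, 7, 8}.
⟨L_z²⟩ = ℏ²·(Σ m_l²)/(2l+1) = ℏ²·408/17 = 24ℏ².

⟨L_z²⟩ = 24 ℏ²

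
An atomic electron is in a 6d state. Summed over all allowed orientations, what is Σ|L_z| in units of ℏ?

Σ|L_z| = 6 ℏ

For 6d, l = 2.
m_l ∈ {-2, -1, 0, 1, 2}.
Σ|m_l| = l(l+1) = 6.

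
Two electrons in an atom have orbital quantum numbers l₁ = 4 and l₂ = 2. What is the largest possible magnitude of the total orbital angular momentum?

L runs from |4 − 2| = 2 to 4 + 2 = 6.
L ∈ {2, 3, 4, 5, 6}.
The largest magnitude corresponds to L = 6: |L_tot| = ℏ√(6·7) = √42 ℏ.

|L_tot|_max = √42 ℏ ≈ 6.481ℏ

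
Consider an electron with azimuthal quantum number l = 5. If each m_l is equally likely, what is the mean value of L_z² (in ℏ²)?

⟨L_z²⟩ = 10 ℏ²

m_l runs from −5 to 5, i.e. {-5, -4, -3, -2, -1, 0, 1, 2, 3, 4, 5}.
Average of L_z² over 11 states: 110/11 ℏ² = 10 ℏ².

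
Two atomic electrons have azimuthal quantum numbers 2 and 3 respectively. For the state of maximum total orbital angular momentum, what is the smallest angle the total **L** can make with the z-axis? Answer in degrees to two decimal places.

L runs from |2 − 3| = 1 to 2 + 3 = 5.
So L can be 1, 2, 3, 4, 5.
The maximum is L = 5, with |L_tot| = ℏ√(5·6) = √30 ℏ.
The minimum angle with z is arccos(5/√30) ≈ 24.09°.

θ_min ≈ 24.09°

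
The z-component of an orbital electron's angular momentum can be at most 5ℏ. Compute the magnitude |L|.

|L| = √30 ℏ ≈ 5.477ℏ

The maximum L_z equals lℏ, giving l = 5.
Then |L| = ℏ√(5·6) = √30 ℏ.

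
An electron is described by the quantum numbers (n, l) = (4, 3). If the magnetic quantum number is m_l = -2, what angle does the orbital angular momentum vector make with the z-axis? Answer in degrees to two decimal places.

θ ≈ 125.26°

|L|² = l(l+1)ℏ² = 12ℏ², so |L| = 2√3 ℏ.
L_z = m_l ℏ = −2ℏ.
cos θ = L_z/|L| = -2/√12, so θ ≈ 125.26°.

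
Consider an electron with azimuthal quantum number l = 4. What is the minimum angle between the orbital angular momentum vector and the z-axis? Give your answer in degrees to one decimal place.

|L|² = l(l+1)ℏ² = 20ℏ², so |L| = 2√5 ℏ.
The smallest angle corresponds to the largest L_z, i.e. m_l = l = 4, giving L_z = 4ℏ.
cos θ_min = 4/√20, so θ_min ≈ 26.6°.

θ_min ≈ 26.6°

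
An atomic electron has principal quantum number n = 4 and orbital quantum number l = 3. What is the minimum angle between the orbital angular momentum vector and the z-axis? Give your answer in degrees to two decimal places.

θ_min ≈ 30.00°

|L|² = l(l+1)ℏ² = 12ℏ², so |L| = 2√3 ℏ.
The smallest angle corresponds to the largest L_z, i.e. m_l = l = 3, giving L_z = 3ℏ.
cos θ_min = 3/√12, so θ_min ≈ 30.00°.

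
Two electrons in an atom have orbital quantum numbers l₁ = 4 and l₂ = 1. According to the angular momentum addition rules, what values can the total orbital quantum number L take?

By the triangle rule, |l₁ − l₂| ≤ L ≤ l₁ + l₂.
L ∈ {3, 4, 5}.

L = 3, 4, 5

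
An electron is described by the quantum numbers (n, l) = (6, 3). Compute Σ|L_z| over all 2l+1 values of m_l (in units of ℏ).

Σ|L_z| = 12 ℏ

m_l runs from −3 to 3, i.e. {-3, -2, -1, 0, 1, 2, 3}.
Σ|m_l| = l(l+1) = 12.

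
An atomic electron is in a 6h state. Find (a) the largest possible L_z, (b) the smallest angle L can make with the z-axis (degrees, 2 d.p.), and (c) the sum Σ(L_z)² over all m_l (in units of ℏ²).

6h means n = 6, l = 5.
L_z,max = lℏ = 5ℏ.
cos θ_min = 5/√30, so θ_min ≈ 24.09°.
Σ m_l² = 110, so Σ(L_z)² = 110 ℏ².

L_z,max = 5ℏ; θ_min ≈ 24.09°; Σ(L_z)² = 110 ℏ²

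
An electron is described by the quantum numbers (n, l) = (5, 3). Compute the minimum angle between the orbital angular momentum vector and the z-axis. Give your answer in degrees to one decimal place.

θ_min ≈ 30.0°

|L| = ℏ√(l(l+1)) = 2√3 ℏ.
The smallest angle corresponds to the largest L_z, i.e. m_l = l = 3, giving L_z = 3ℏ.
cos θ_min = 3/√12, so θ_min ≈ 30.0°.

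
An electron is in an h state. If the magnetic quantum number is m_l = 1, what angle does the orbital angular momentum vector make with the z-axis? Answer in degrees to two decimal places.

θ ≈ 79.48°

An h state has l = 5.
|L| = √(l(l+1)) ℏ = √30 ℏ.
L_z = m_l ℏ = 1ℏ.
cos θ = L_z/|L| = 1/√30, so θ ≈ 79.48°.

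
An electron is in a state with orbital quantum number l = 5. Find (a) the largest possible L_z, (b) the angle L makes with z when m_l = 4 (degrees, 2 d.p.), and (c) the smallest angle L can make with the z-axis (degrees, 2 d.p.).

L_z,max = lℏ = 5ℏ.
For m_l = 4: cos θ = 4/√30, θ ≈ 43.09°.
cos θ_min = 5/√30, so θ_min ≈ 24.09°.

L_z,max = 5ℏ; θ(m_l=4) ≈ 43.09°; θ_min ≈ 24.09°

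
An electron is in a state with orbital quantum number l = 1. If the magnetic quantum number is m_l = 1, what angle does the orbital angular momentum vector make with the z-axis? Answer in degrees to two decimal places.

θ ≈ 45.00°

|L| = ℏ√(l(l+1)) = √2 ℏ.
L_z = m_l ℏ = 1ℏ.
cos θ = L_z/|L| = 1/√2, so θ ≈ 45.00°.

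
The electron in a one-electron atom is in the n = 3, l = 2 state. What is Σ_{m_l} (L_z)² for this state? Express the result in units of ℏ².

The allowed m_l values are -2, -1, 0, 1, 2.
Σ m_l² = l(l+1)(2l+1)/3 = 2·3·5/3 = 10.

Σ(L_z)² = 10 ℏ²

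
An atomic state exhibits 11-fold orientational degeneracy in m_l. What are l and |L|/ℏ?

l = 5, |L| = √30 ℏ ≈ 5.477ℏ

2l + 1 = 11 ⇒ l = 5.
Then |L| = √(l(l+1)) ℏ = √30 ℏ.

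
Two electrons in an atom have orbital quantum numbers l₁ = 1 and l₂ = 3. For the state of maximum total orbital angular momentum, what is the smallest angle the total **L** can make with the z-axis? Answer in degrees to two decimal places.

θ_min ≈ 26.57°

L runs from |1 − 3| = 2 to 1 + 3 = 4.
So L can be 2, 3, 4.
The maximum is L = 4, with |L_tot| = ℏ√(4·5) = 2√5 ℏ.
The minimum angle with z is arccos(4/√20) ≈ 26.57°.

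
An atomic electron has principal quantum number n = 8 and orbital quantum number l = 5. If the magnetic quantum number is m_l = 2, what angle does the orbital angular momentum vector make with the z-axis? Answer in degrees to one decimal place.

|L|² = l(l+1)ℏ² = 30ℏ², so |L| = √30 ℏ.
L_z = m_l ℏ = 2ℏ.
cos θ = L_z/|L| = 2/√30, so θ ≈ 68.6°.

θ ≈ 68.6°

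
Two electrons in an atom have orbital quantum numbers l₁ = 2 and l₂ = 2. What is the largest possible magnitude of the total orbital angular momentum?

Angular momentum addition gives L = |l₁ − l₂|, …, l₁ + l₂.
So L can be 0, 1, 2, 3, 4.
The largest magnitude corresponds to L = 4: |L_tot| = ℏ√(4·5) = 2√5 ℏ.

|L_tot|_max = 2√5 ℏ ≈ 4.472ℏ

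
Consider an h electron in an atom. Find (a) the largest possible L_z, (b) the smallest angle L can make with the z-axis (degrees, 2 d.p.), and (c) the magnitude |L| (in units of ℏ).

L_z,max = 5ℏ; θ_min ≈ 24.09°; |L| = √30 ℏ ≈ 5.477ℏ

The letter h corresponds to l = 5.
L_z,max = lℏ = 5ℏ.
cos θ_min = 5/√30, so θ_min ≈ 24.09°.
|L| = ℏ√(5·6) = √30 ℏ ≈ 5.477ℏ.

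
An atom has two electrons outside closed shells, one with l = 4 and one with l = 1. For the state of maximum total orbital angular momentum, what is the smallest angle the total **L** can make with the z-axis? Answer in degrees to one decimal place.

By the triangle rule, |l₁ − l₂| ≤ L ≤ l₁ + l₂.
Allowed values: L = 3, 4, 5.
The maximum is L = 5, with |L_tot| = ℏ√(5·6) = √30 ℏ.
The minimum angle with z is arccos(5/√30) ≈ 24.1°.

θ_min ≈ 24.1°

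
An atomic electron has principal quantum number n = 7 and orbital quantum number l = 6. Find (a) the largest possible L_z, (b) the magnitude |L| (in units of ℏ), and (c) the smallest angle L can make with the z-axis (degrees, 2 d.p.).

L_z,max = 6ℏ; |L| = √42 ℏ ≈ 6.481ℏ; θ_min ≈ 22.21°

L_z,max = lℏ = 6ℏ.
|L| = ℏ√(6·7) = √42 ℏ ≈ 6.481ℏ.
cos θ_min = 6/√42, so θ_min ≈ 22.21°.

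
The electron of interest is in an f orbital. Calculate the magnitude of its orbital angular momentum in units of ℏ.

|L| = 2√3 ℏ ≈ 3.464ℏ

The letter f corresponds to l = 3.
|L| = ℏ√(l(l+1)) = ℏ√(3·4) = 2√3 ℏ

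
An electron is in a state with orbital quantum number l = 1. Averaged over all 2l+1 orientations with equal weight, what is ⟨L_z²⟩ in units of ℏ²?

⟨L_z²⟩ = 0.6667 ℏ²

m_l ∈ {-1, 0, 1}.
Average of L_z² over 3 states: 2/3 ℏ² = 0.6667 ℏ².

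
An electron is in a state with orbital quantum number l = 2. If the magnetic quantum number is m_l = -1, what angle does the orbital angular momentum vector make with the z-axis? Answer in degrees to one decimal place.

|L| = √(l(l+1)) ℏ = √6 ℏ.
L_z = m_l ℏ = −1ℏ.
cos θ = L_z/|L| = -1/√6, so θ ≈ 114.1°.

θ ≈ 114.1°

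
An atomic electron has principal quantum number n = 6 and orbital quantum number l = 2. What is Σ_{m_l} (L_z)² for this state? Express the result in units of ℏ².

Σ(L_z)² = 10 ℏ²

m_l runs from −2 to 2, i.e. {-2, -1, 0, 1, 2}.
Σ m_l² = 2·(1 + 4) = 10.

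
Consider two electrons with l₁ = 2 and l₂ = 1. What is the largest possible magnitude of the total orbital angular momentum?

|L_tot|_max = 2√3 ℏ ≈ 3.464ℏ

L runs from |2 − 1| = 1 to 2 + 1 = 3.
L ∈ {1, 2, 3}.
The largest magnitude corresponds to L = 3: |L_tot| = ℏ√(3·4) = 2√3 ℏ.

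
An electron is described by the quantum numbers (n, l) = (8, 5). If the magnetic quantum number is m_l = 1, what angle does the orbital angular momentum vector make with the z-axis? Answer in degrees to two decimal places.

θ ≈ 79.48°

|L| = ℏ√(l(l+1)) = √30 ℏ.
L_z = m_l ℏ = 1ℏ.
cos θ = L_z/|L| = 1/√30, so θ ≈ 79.48°.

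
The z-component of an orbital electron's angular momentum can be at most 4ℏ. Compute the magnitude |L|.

|L| = 2√5 ℏ ≈ 4.472ℏ

L_z,max = lℏ, so l = 4.
Then |L| = ℏ√(4·5) = 2√5 ℏ.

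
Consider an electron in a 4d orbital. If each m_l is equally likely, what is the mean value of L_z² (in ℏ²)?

The 4d subshell has l = 2.
m_l ∈ {-2, -1, 0, 1, 2}.
⟨L_z²⟩ = ℏ²·(Σ m_l²)/(2l+1) = ℏ²·10/5 = 2ℏ².

⟨L_z²⟩ = 2 ℏ²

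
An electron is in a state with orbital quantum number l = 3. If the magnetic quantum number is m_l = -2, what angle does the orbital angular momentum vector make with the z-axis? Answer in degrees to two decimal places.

|L|² = l(l+1)ℏ² = 12ℏ², so |L| = 2√3 ℏ.
L_z = m_l ℏ = −2ℏ.
cos θ = L_z/|L| = -2/√12, so θ ≈ 125.26°.

θ ≈ 125.26°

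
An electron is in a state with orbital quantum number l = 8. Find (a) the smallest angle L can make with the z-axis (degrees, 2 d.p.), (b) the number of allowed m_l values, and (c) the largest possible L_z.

cos θ_min = 8/√72, so θ_min ≈ 19.47°.
There are 2l+1 = 17 values of m_l.
L_z,max = lℏ = 8ℏ.

θ_min ≈ 19.47°; 17 values; L_z,max = 8ℏ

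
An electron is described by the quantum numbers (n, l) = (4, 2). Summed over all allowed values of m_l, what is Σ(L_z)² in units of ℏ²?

Σ(L_z)² = 10 ℏ²

m_l ∈ {-2, -1, 0, 1, 2}.
Σ m_l² = 2·(1 + 4) = 10.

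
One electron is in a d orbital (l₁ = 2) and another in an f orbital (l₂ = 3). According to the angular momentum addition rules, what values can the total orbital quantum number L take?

L = 1, 2, 3, 4, 5

Angular momentum addition gives L = |l₁ − l₂|, …, l₁ + l₂.
So L can be 1, 2, 3, 4, 5.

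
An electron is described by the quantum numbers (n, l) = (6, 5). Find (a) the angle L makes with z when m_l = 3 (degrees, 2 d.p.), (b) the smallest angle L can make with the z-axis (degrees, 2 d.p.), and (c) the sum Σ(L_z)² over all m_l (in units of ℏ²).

For m_l = 3: cos θ = 3/√30, θ ≈ 56.79°.
cos θ_min = 5/√30, so θ_min ≈ 24.09°.
Σ m_l² = 110, so Σ(L_z)² = 110 ℏ².

θ(m_l=3) ≈ 56.79°; θ_min ≈ 24.09°; Σ(L_z)² = 110 ℏ²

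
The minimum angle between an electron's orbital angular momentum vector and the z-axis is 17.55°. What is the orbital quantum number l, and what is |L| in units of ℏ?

At minimum angle, m_l = l, so cos θ = l/√(l(l+1)); cos²θ = l/(l+1) = 0.9091.
l = cos²θ/sin²θ ≈ 10.
Then |L| = ℏ√(10·11) = √110 ℏ.

l = 10, |L| = √110 ℏ ≈ 10.488ℏ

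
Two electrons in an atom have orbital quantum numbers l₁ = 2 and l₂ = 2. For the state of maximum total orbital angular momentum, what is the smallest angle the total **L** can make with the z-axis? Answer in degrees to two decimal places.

By the triangle rule, |l₁ − l₂| ≤ L ≤ l₁ + l₂.
So L can be 0, 1, 2, 3, 4.
The maximum is L = 4, with |L_tot| = ℏ√(4·5) = 2√5 ℏ.
The minimum angle with z is arccos(4/√20) ≈ 26.57°.

θ_min ≈ 26.57°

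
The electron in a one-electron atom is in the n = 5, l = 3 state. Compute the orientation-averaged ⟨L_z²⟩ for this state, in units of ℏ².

⟨L_z²⟩ = 4 ℏ²

The allowed m_l values are -3, -2, -1, 0, 1, 2, 3.
⟨L_z²⟩ = ℏ²·l(l+1)/3 = 4ℏ².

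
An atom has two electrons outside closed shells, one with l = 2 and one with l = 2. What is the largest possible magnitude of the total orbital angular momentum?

|L_tot|_max = 2√5 ℏ ≈ 4.472ℏ

L runs from |2 − 2| = 0 to 2 + 2 = 4.
So L can be 0, 1, 2, 3, 4.
The largest magnitude corresponds to L = 4: |L_tot| = ℏ√(4·5) = 2√5 ℏ.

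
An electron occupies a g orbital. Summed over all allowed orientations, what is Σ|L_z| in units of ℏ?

For a g orbital, l = 4.
m_l ∈ {-4, -3, -2, -1, 0, 1, 2, 3, 4}.
Σ|m_l| = l(l+1) = 20.

Σ|L_z| = 20 ℏ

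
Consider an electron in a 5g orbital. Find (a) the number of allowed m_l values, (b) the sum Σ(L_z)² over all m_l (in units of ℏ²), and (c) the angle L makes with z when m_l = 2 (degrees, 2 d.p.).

The 5g subshell has l = 4.
There are 2l+1 = 9 values of m_l.
Σ m_l² = 60, so Σ(L_z)² = 60 ℏ².
For m_l = 2: cos θ = 2/√20, θ ≈ 63.43°.

9 values; Σ(L_z)² = 60 ℏ²; θ(m_l=2) ≈ 63.43°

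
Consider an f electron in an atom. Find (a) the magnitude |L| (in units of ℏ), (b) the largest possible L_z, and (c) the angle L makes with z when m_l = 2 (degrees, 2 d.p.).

For an f orbital, l = 3.
|L| = ℏ√(3·4) = 2√3 ℏ ≈ 3.464ℏ.
L_z,max = lℏ = 3ℏ.
For m_l = 2: cos θ = 2/√12, θ ≈ 54.74°.

|L| = 2√3 ℏ ≈ 3.464ℏ; L_z,max = 3ℏ; θ(m_l=2) ≈ 54.74°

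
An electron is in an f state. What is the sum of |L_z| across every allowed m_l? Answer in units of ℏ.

Σ|L_z| = 12 ℏ

For an f orbital, l = 3.
The allowed m_l values are -3, -2, -1, 0, 1, 2, 3.
Σ|m_l| = 2(1+2+…+3) = 12.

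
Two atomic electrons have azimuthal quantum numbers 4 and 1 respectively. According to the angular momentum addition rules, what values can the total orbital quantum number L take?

L = 3, 4, 5

L runs from |4 − 1| = 3 to 4 + 1 = 5.
L ∈ {3, 4, 5}.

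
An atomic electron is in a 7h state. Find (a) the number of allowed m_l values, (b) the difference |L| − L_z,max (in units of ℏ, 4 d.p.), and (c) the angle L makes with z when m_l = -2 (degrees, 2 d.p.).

The 7h subshell has l = 5.
There are 2l+1 = 11 values of m_l.
|L| − L_z,max = (√30 − 5)ℏ ≈ 0.4772ℏ.
For m_l = -2: cos θ = -2/√30, θ ≈ 111.42°.

11 values; |L|−L_z,max ≈ 0.4772ℏ; θ(m_l=-2) ≈ 111.42°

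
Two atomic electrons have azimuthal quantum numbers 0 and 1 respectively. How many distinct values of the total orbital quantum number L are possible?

L runs from |0 − 1| = 1 to 0 + 1 = 1.
L ∈ {1}.
That is 1 value.

1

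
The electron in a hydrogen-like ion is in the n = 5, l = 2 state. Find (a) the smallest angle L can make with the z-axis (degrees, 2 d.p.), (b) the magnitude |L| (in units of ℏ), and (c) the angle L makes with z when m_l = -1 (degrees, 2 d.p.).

θ_min ≈ 35.26°; |L| = √6 ℏ ≈ 2.449ℏ; θ(m_l=-1) ≈ 114.09°

cos θ_min = 2/√6, so θ_min ≈ 35.26°.
|L| = ℏ√(2·3) = √6 ℏ ≈ 2.449ℏ.
For m_l = -1: cos θ = -1/√6, θ ≈ 114.09°.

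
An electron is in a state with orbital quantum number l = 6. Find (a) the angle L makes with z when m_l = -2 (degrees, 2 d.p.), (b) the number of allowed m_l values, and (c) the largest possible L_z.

θ(m_l=-2) ≈ 107.98°; 13 values; L_z,max = 6ℏ

For m_l = -2: cos θ = -2/√42, θ ≈ 107.98°.
There are 2l+1 = 13 values of m_l.
L_z,max = lℏ = 6ℏ.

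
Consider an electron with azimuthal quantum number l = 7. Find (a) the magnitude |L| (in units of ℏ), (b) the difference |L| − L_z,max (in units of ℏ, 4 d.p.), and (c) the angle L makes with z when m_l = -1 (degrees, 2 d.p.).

|L| = 2√14 ℏ ≈ 7.483ℏ; |L|−L_z,max ≈ 0.4833ℏ; θ(m_l=-1) ≈ 97.68°

|L| = ℏ√(7·8) = 2√14 ℏ ≈ 7.483ℏ.
|L| − L_z,max = (2√14 − 7)ℏ ≈ 0.4833ℏ.
For m_l = -1: cos θ = -1/√56, θ ≈ 97.68°.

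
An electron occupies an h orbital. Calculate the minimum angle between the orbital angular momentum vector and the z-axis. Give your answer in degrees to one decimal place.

For an h orbital, l = 5.
|L|² = l(l+1)ℏ² = 30ℏ², so |L| = √30 ℏ.
The smallest angle corresponds to the largest L_z, i.e. m_l = l = 5, giving L_z = 5ℏ.
cos θ_min = 5/√30, so θ_min ≈ 24.1°.

θ_min ≈ 24.1°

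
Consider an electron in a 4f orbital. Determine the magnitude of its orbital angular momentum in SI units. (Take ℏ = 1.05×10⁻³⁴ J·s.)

The 4f subshell has l = 3.
|L| = ℏ√(l(l+1)) = ℏ√(3·4) = 2√3 ℏ
Numerically, |L| = 3.464 × (1.05×10⁻³⁴ J·s) = 3.64×10⁻³⁴ J·s.

|L| = 3.64×10⁻³⁴ J·s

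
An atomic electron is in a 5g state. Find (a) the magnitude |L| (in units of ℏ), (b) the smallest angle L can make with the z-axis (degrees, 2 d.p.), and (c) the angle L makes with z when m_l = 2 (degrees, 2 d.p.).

For 5g, l = 4.
|L| = ℏ√(4·5) = 2√5 ℏ ≈ 4.472ℏ.
cos θ_min = 4/√20, so θ_min ≈ 26.57°.
For m_l = 2: cos θ = 2/√20, θ ≈ 63.43°.

|L| = 2√5 ℏ ≈ 4.472ℏ; θ_min ≈ 26.57°; θ(m_l=2) ≈ 63.43°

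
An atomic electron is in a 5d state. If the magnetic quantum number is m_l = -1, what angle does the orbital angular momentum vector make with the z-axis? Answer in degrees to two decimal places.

θ ≈ 114.09°

The 5d subshell has l = 2.
|L|² = l(l+1)ℏ² = 6ℏ², so |L| = √6 ℏ.
L_z = m_l ℏ = −1ℏ.
cos θ = L_z/|L| = -1/√6, so θ ≈ 114.09°.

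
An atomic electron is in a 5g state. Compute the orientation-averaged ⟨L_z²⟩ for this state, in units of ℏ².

5g means n = 5, l = 4.
m_l ∈ {-4, -3, -2, -1, 0, 1, 2, 3, 4}.
⟨L_z²⟩ = ℏ²·l(l+1)/3 = 6.667ℏ².

⟨L_z²⟩ = 6.667 ℏ²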